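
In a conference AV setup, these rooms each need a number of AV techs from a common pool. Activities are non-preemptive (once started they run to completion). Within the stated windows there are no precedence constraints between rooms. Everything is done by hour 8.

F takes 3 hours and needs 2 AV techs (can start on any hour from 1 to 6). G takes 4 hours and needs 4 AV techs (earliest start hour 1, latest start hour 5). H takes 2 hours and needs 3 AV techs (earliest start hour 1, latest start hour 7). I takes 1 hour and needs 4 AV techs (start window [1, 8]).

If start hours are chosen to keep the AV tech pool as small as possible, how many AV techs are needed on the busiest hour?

5

Early-start (F@1, G@1, H@1, I@1) gives peak 13: h1:13  h2:9  h3:6  h4:4  h5:0  h6:0  h7:0  h8:0.
Shift G→4, I→8.
Schedule F@1, G@4, H@1, I@8: h1:5  h2:5  h3:2  h4:4  h5:4  h6:4  h7:4  h8:4 — peak 5.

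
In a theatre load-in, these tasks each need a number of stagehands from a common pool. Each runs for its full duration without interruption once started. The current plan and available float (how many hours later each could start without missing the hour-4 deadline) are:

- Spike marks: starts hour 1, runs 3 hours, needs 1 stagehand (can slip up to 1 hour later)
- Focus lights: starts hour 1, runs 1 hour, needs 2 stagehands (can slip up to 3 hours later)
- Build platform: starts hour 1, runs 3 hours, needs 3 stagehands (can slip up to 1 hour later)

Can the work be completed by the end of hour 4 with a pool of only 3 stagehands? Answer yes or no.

Total stagehand-hours = 14; over 4 hours the average is 14/4 > 3, so some hour must exceed 3.

no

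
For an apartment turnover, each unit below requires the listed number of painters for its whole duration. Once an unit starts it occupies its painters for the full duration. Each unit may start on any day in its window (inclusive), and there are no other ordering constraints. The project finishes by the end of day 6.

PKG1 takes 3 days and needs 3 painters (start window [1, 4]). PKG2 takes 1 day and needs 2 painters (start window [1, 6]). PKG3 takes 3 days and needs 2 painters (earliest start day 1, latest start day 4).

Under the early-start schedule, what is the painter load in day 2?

At early start, day 2 has: PKG1, PKG3.
Demand: 3 + 2 = 5.

5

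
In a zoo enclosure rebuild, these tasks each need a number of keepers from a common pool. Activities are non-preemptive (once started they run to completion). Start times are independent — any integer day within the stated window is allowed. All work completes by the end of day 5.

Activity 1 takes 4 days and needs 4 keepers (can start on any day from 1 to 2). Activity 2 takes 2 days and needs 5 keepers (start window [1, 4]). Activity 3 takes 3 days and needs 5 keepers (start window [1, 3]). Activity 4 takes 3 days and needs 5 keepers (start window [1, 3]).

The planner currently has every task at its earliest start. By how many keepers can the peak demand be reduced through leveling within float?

5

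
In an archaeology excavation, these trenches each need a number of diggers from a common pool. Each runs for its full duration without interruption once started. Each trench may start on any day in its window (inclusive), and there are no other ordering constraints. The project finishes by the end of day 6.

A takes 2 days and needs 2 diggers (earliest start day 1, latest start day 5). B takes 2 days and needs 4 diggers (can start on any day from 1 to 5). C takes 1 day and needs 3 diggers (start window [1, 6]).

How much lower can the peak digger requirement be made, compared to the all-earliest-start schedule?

5

Early-start peak: d1:9  d2:6  d3:0  d4:0  d5:0  d6:0 ⇒ 9.
Leveled (A@1, B@3, C@5): d1:2  d2:2  d3:4  d4:4  d5:3  d6:0 ⇒ 4.
Reduction 9 − 4 = 5.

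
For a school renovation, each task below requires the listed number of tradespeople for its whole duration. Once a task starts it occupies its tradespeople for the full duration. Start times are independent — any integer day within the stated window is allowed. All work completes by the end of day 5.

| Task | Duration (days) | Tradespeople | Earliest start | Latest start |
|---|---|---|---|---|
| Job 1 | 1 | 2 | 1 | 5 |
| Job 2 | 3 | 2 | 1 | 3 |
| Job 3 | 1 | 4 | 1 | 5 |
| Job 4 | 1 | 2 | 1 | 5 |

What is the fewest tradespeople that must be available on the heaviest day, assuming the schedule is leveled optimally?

Early-start (Job 1@1, Job 2@1, Job 3@1, Job 4@1) gives peak 10: d1:10  d2:2  d3:2  d4:0  d5:0.
Shift Job 3→4, Job 4→2.
Schedule Job 1@1, Job 2@1, Job 3@4, Job 4@2: d1:4  d2:4  d3:2  d4:4  d5:0 — peak 4.

4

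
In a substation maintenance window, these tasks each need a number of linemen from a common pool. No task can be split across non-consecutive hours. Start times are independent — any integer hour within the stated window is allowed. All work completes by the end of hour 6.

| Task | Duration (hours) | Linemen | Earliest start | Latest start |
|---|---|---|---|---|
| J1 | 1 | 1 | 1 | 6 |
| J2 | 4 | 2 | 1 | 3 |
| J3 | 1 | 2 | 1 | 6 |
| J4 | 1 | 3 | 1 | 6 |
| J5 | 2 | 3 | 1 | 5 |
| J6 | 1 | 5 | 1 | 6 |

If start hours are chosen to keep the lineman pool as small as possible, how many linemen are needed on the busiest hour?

Early-start (J1@1, J2@1, J3@1, J4@1, J5@1, J6@1) gives peak 16: h1:16  h2:5  h3:2  h4:2  h5:0  h6:0.
Shift J4→2, J5→3, J6→5.
Schedule J1@1, J2@1, J3@1, J4@2, J5@3, J6@5: h1:5  h2:5  h3:5  h4:5  h5:5  h6:0 — peak 5.
Total lineman-hours = 25 over 6 hours ⇒ peak ≥ ⌈25/6⌉ = 5, so 5 is optimal.

5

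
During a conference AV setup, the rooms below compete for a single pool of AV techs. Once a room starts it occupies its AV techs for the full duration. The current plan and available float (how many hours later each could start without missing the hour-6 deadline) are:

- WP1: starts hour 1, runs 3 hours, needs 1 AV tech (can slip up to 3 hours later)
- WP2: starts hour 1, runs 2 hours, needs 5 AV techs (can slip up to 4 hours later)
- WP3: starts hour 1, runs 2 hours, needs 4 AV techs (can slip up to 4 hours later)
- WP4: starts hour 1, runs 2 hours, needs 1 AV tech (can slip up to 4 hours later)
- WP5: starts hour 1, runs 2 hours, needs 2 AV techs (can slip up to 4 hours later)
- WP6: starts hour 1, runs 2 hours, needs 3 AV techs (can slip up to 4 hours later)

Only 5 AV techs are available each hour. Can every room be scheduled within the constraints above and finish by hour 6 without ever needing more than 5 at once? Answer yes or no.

no

Total AV tech-hours = 33; over 6 hours the average is 33/6 > 5, so some hour must exceed 5.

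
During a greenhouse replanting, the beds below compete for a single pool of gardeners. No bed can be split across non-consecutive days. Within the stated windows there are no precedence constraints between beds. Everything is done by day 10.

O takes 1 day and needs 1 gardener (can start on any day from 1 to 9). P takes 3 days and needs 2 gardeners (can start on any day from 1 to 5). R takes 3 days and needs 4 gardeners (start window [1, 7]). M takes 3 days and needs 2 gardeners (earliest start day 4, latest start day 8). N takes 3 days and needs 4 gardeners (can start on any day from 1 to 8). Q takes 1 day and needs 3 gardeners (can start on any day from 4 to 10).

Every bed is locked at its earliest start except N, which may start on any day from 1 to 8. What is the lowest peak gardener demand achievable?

7

N@1: d1:11  d2:10  d3:10  d4:5  d5:2  d6:2  d7:0  d8:0  d9:0  d10:0 → peak 11
N@2: d1:7  d2:10  d3:10  d4:9  d5:2  d6:2  d7:0  d8:0  d9:0  d10:0 → peak 10
N@3: d1:7  d2:6  d3:10  d4:9  d5:6  d6:2  d7:0  d8:0  d9:0  d10:0 → peak 10
N@4: d1:7  d2:6  d3:6  d4:9  d5:6  d6:6  d7:0  d8:0  d9:0  d10:0 → peak 9
N@5: d1:7  d2:6  d3:6  d4:5  d5:6  d6:6  d7:4  d8:0  d9:0  d10:0 → peak 7
N@6: d1:7  d2:6  d3:6  d4:5  d5:2  d6:6  d7:4  d8:4  d9:0  d10:0 → peak 7
N@7: d1:7  d2:6  d3:6  d4:5  d5:2  d6:2  d7:4  d8:4  d9:4  d10:0 → peak 7
N@8: d1:7  d2:6  d3:6  d4:5  d5:2  d6:2  d7:0  d8:4  d9:4  d10:4 → peak 7
Best is N@5, peak 7.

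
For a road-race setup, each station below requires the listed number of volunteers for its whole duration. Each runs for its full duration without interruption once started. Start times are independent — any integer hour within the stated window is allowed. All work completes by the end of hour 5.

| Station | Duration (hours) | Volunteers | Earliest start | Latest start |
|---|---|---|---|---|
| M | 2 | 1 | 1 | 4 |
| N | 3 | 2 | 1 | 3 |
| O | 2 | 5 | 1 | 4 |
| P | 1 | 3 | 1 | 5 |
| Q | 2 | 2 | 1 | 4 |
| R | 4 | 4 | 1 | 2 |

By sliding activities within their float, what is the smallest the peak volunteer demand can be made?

9

Early-start (M@1, N@1, O@1, P@1, Q@1, R@1) gives peak 17: h1:17  h2:14  h3:6  h4:4  h5:0.
Shift O→4, R→2.
Schedule M@1, N@1, O@4, P@1, Q@1, R@2: h1:8  h2:9  h3:6  h4:9  h5:9 — peak 9.
Total volunteer-hours = 41 over 5 hours ⇒ peak ≥ ⌈41/5⌉ = 9, so 9 is optimal.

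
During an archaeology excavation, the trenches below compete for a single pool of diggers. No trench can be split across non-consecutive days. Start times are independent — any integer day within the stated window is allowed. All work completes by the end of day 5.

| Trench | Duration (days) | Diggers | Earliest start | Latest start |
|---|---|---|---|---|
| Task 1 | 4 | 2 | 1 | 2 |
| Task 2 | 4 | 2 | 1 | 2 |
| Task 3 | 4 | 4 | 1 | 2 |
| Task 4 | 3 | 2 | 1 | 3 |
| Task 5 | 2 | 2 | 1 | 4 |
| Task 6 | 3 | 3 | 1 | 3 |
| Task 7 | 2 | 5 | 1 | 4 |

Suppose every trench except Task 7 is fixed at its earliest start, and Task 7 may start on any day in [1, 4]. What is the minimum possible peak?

15

Task 7@1: d1:20  d2:20  d3:13  d4:8  d5:0 → peak 20
Task 7@2: d1:15  d2:20  d3:18  d4:8  d5:0 → peak 20
Task 7@3: d1:15  d2:15  d3:18  d4:13  d5:0 → peak 18
Task 7@4: d1:15  d2:15  d3:13  d4:13  d5:5 → peak 15
Best is Task 7@4, peak 15.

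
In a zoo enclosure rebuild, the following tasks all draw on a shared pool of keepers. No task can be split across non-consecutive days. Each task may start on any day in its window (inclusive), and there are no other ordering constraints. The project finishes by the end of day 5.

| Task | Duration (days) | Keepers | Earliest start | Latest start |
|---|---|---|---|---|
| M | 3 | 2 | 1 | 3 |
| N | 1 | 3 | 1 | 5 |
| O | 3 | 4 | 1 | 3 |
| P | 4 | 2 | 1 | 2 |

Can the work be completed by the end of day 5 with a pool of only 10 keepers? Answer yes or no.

yes

Schedule M@1, N@1, O@2, P@1: d1:7  d2:8  d3:8  d4:6  d5:0 — peak 8 ≤ 10.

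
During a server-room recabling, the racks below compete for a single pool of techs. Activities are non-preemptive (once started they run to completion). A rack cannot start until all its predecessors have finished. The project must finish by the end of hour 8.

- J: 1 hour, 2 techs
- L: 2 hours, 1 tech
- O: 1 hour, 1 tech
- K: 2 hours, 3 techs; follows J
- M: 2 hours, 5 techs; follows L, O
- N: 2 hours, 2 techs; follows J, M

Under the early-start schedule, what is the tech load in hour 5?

2

At early start, hour 5 has: N.
Demand: 2 = 2.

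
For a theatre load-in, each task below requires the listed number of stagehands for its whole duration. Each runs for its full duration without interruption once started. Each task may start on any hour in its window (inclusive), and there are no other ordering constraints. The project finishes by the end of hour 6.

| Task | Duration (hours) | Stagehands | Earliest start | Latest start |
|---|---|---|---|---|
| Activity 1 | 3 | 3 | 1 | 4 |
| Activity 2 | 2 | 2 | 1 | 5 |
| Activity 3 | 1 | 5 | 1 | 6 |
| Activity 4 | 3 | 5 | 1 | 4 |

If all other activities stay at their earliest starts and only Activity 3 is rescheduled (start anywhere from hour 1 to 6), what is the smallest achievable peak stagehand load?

10

Activity 3@1: h1:15  h2:10  h3:8  h4:0  h5:0  h6:0 → peak 15
Activity 3@2: h1:10  h2:15  h3:8  h4:0  h5:0  h6:0 → peak 15
Activity 3@3: h1:10  h2:10  h3:13  h4:0  h5:0  h6:0 → peak 13
Activity 3@4: h1:10  h2:10  h3:8  h4:5  h5:0  h6:0 → peak 10
Activity 3@5: h1:10  h2:10  h3:8  h4:0  h5:5  h6:0 → peak 10
Activity 3@6: h1:10  h2:10  h3:8  h4:0  h5:0  h6:5 → peak 10
Best is Activity 3@4, peak 10.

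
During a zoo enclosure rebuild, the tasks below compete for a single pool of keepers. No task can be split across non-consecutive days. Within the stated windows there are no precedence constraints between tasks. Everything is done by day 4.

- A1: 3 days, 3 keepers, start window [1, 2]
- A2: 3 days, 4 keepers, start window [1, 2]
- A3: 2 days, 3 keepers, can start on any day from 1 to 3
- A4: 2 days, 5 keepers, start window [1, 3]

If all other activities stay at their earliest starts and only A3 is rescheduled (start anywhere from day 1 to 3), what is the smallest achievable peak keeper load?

A3@1: d1:15  d2:15  d3:7  d4:0 → peak 15
A3@2: d1:12  d2:15  d3:10  d4:0 → peak 15
A3@3: d1:12  d2:12  d3:10  d4:3 → peak 12
Best is A3@3, peak 12.

12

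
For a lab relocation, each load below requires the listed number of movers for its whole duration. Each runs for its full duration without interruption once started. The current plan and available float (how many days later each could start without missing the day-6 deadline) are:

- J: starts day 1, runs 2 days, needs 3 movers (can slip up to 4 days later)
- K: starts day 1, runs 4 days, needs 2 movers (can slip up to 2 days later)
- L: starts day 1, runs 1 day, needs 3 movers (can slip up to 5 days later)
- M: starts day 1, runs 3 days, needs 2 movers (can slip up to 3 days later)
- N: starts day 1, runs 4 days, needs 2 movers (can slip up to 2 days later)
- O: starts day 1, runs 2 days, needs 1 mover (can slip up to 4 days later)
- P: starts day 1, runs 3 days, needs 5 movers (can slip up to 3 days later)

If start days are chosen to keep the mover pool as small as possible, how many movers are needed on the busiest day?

Early-start (J@1, K@1, L@1, M@1, N@1, O@1, P@1) gives peak 18: d1:18  d2:15  d3:11  d4:4  d5:0  d6:0.
Shift L→3, O→5, P→4.
Schedule J@1, K@1, L@3, M@1, N@1, O@5, P@4: d1:9  d2:9  d3:9  d4:9  d5:6  d6:6 — peak 9.

9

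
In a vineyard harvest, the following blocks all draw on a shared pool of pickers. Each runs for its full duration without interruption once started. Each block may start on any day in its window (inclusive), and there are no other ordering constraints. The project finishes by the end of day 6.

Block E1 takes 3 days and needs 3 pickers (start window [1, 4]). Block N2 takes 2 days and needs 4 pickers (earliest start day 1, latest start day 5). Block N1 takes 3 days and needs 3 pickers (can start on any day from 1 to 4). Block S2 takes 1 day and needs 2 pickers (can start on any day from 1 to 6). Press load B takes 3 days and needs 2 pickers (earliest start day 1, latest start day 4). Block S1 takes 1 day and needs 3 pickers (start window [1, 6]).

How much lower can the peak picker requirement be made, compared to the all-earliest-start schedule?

Early-start peak: d1:17  d2:12  d3:8  d4:0  d5:0  d6:0 ⇒ 17.
Leveled (Block E1@1, Block N2@1, Block N1@3, Block S2@4, Press load B@4, Block S1@6): d1:7  d2:7  d3:6  d4:7  d5:5  d6:5 ⇒ 7.
Reduction 17 − 7 = 10.

10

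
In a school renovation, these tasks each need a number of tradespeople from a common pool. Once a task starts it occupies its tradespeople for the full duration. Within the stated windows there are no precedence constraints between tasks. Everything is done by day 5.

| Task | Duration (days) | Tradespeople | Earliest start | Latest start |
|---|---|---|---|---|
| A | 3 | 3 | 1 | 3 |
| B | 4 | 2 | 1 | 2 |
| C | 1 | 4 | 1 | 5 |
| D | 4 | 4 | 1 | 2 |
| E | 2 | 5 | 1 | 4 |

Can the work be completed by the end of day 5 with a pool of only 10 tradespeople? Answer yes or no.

no

The minimum achievable peak is 11; 10 < 11, so no feasible schedule stays within the cap.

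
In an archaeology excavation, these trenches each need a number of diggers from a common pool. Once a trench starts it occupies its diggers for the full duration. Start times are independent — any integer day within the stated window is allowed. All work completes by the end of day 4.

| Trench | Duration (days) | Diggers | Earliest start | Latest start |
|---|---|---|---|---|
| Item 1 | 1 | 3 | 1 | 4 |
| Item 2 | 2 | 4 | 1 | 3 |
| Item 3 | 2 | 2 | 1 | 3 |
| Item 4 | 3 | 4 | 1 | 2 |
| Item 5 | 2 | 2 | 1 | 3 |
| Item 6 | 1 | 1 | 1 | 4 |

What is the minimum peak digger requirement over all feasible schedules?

8

Early-start (Item 1@1, Item 2@1, Item 3@1, Item 4@1, Item 5@1, Item 6@1) gives peak 16: d1:16  d2:12  d3:4  d4:0.
Shift Item 3→3, Item 4→2, Item 5→3.
Schedule Item 1@1, Item 2@1, Item 3@3, Item 4@2, Item 5@3, Item 6@1: d1:8  d2:8  d3:8  d4:8 — peak 8.
Total digger-days = 32 over 4 days ⇒ peak ≥ ⌈32/4⌉ = 8, so 8 is optimal.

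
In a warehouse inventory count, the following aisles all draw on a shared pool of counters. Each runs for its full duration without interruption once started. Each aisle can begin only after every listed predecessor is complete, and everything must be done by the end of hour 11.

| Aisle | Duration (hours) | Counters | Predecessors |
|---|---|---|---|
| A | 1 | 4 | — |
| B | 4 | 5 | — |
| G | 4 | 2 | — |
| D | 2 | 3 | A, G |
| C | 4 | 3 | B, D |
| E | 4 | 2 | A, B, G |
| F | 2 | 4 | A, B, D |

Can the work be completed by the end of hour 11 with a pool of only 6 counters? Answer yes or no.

The minimum achievable peak is 7; 6 < 7, so no feasible schedule stays within the cap.

no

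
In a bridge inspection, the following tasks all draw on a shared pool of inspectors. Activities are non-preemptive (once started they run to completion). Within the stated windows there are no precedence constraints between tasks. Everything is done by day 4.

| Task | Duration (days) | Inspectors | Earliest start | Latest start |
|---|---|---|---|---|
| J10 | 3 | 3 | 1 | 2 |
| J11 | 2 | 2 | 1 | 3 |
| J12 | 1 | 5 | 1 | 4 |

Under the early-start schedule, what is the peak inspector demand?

10

Early-start schedule: J10@1, J11@1, J12@1.
Load per day: day 1: 10, day 2: 5, day 3: 3, day 4: 0.
Peak is 10.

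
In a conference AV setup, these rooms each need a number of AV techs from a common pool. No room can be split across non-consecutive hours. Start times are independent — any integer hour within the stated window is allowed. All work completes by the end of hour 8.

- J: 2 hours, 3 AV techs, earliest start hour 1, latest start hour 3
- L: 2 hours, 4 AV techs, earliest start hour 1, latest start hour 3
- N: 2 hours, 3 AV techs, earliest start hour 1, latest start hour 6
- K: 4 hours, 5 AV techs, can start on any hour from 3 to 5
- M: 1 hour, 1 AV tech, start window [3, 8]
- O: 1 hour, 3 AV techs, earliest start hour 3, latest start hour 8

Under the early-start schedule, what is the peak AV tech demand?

10

Early-start schedule: J@1, L@1, N@1, K@3, M@3, O@3.
Load per hour: hour 1: 10, hour 2: 10, hour 3: 9, hour 4: 5, hour 5: 5, hour 6: 5, hour 7: 0, hour 8: 0.
Peak is 10.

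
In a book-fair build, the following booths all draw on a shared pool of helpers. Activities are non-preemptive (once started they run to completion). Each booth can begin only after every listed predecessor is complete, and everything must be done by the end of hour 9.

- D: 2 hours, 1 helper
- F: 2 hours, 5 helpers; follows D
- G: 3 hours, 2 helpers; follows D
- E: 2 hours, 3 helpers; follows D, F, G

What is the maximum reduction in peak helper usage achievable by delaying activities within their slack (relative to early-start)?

2

Early-start peak: h1:1  h2:1  h3:7  h4:7  h5:2  h6:3  h7:3  h8:0  h9:0 ⇒ 7.
Leveled (D@1, F@3, G@5, E@8): h1:1  h2:1  h3:5  h4:5  h5:2  h6:2  h7:2  h8:3  h9:3 ⇒ 5.
Reduction 7 − 5 = 2.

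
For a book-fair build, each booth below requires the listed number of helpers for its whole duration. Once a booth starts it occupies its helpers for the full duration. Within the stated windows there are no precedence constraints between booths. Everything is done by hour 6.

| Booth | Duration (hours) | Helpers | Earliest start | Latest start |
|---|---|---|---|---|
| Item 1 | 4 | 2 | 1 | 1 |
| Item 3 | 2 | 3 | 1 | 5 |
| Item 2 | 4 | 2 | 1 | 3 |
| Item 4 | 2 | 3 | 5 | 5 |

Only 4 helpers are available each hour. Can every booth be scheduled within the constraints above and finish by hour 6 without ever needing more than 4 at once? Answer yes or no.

Total helper-hours = 28; over 6 hours the average is 28/6 > 4, so some hour must exceed 4.

no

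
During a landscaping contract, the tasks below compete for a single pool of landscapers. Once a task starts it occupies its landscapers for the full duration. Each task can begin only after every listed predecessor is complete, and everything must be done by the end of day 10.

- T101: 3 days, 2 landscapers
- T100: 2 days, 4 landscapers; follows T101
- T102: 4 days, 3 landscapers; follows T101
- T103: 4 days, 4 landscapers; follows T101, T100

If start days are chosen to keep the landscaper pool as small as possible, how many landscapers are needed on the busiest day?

Schedule T101@1, T100@4, T102@4, T103@6: d1:2  d2:2  d3:2  d4:7  d5:7  d6:7  d7:7  d8:4  d9:4  d10:0 — peak 7.
No arrangement of the 15 feasible schedules does better.

7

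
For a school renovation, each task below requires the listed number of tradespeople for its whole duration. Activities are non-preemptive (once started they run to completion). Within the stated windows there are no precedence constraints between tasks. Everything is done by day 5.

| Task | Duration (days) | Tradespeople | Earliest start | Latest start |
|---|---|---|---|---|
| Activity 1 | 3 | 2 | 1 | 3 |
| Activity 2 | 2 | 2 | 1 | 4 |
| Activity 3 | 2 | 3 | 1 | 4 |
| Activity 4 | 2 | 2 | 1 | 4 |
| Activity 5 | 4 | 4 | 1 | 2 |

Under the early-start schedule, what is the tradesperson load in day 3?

6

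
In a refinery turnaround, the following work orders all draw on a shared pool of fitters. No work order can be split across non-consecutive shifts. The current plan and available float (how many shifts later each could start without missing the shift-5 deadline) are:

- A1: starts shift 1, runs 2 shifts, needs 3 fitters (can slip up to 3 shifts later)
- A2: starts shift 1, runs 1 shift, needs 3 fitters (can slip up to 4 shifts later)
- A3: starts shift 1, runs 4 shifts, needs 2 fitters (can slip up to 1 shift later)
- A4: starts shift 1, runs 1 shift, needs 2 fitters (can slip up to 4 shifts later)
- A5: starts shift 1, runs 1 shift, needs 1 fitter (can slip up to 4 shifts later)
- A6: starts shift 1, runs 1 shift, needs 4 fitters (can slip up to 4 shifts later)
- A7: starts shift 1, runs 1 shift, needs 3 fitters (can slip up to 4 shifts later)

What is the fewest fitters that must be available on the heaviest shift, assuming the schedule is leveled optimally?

Early-start (A1@1, A2@1, A3@1, A4@1, A5@1, A6@1, A7@1) gives peak 18: s1:18  s2:5  s3:2  s4:2  s5:0.
Shift A3→2, A4→3, A5→2, A6→4, A7→5.
Schedule A1@1, A2@1, A3@2, A4@3, A5@2, A6@4, A7@5: s1:6  s2:6  s3:4  s4:6  s5:5 — peak 6.
Total fitter-shifts = 27 over 5 shifts ⇒ peak ≥ ⌈27/5⌉ = 6, so 6 is optimal.

6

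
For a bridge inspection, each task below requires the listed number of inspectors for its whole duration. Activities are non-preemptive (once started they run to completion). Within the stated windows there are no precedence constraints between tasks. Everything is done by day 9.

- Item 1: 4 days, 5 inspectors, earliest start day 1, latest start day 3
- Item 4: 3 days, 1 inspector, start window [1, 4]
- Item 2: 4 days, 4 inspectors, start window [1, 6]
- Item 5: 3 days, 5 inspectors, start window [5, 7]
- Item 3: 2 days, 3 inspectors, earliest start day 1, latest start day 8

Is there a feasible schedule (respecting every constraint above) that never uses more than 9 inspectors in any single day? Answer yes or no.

Schedule Item 1@1, Item 4@1, Item 2@4, Item 5@5, Item 3@1: d1:9  d2:9  d3:6  d4:9  d5:9  d6:9  d7:9  d8:0  d9:0 — peak 9 ≤ 9.

yes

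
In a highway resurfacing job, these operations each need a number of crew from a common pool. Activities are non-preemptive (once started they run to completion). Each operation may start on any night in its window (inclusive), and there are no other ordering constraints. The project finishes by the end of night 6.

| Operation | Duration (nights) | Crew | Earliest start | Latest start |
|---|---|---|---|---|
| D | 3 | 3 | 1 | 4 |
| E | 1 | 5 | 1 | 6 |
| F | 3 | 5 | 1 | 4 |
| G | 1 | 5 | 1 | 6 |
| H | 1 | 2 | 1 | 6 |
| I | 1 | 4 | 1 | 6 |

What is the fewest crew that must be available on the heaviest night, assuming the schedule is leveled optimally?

Early-start (D@1, E@1, F@1, G@1, H@1, I@1) gives peak 24: n1:24  n2:8  n3:8  n4:0  n5:0  n6:0.
Shift F→2, G→5, H→4, I→6.
Schedule D@1, E@1, F@2, G@5, H@4, I@6: n1:8  n2:8  n3:8  n4:7  n5:5  n6:4 — peak 8.

8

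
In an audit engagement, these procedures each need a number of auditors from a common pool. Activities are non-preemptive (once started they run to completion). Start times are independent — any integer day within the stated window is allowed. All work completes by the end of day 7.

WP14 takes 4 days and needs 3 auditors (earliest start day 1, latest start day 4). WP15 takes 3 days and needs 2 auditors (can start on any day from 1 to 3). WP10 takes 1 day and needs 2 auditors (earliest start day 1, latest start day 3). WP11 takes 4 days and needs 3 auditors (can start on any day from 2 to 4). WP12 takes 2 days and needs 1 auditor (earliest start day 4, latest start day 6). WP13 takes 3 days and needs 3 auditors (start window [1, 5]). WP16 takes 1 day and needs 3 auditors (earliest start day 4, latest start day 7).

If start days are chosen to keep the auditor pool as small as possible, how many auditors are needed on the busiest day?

Early-start (WP14@1, WP15@1, WP10@1, WP11@2, WP12@4, WP13@1, WP16@4) gives peak 11: d1:10  d2:11  d3:11  d4:10  d5:4  d6:0  d7:0.
Shift WP13→5, WP16→6.
Schedule WP14@1, WP15@1, WP10@1, WP11@2, WP12@4, WP13@5, WP16@6: d1:7  d2:8  d3:8  d4:7  d5:7  d6:6  d7:3 — peak 8.

8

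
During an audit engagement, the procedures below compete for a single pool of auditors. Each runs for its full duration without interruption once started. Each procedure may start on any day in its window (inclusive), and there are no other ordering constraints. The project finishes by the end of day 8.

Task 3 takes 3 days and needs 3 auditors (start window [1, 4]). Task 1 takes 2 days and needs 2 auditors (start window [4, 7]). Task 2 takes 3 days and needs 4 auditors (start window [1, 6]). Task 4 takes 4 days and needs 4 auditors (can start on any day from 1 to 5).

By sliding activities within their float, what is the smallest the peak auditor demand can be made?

Early-start (Task 3@1, Task 1@4, Task 2@1, Task 4@1) gives peak 11: d1:11  d2:11  d3:11  d4:6  d5:2  d6:0  d7:0  d8:0.
Shift Task 4→4.
Schedule Task 3@1, Task 1@4, Task 2@1, Task 4@4: d1:7  d2:7  d3:7  d4:6  d5:6  d6:4  d7:4  d8:0 — peak 7.

7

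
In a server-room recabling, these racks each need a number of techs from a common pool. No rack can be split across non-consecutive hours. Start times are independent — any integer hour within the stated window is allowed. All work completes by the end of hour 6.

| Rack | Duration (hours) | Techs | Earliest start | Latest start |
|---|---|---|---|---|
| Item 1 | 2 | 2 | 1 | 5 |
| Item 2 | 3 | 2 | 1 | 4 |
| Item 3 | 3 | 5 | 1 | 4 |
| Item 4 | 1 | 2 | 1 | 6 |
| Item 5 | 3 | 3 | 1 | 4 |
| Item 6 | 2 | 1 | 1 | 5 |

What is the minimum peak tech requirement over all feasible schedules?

Early-start (Item 1@1, Item 2@1, Item 3@1, Item 4@1, Item 5@1, Item 6@1) gives peak 15: h1:15  h2:13  h3:10  h4:0  h5:0  h6:0.
Shift Item 3→4, Item 4→3, Item 6→4.
Schedule Item 1@1, Item 2@1, Item 3@4, Item 4@3, Item 5@1, Item 6@4: h1:7  h2:7  h3:7  h4:6  h5:6  h6:5 — peak 7.
Total tech-hours = 38 over 6 hours ⇒ peak ≥ ⌈38/6⌉ = 7, so 7 is optimal.

7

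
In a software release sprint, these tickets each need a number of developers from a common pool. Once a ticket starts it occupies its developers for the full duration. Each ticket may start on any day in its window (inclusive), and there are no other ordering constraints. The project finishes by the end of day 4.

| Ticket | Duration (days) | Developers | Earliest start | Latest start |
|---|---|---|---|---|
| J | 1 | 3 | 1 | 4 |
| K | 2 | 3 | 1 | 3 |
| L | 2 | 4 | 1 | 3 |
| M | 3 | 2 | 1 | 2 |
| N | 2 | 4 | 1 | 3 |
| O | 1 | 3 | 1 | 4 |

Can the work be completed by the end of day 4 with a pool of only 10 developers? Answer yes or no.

yes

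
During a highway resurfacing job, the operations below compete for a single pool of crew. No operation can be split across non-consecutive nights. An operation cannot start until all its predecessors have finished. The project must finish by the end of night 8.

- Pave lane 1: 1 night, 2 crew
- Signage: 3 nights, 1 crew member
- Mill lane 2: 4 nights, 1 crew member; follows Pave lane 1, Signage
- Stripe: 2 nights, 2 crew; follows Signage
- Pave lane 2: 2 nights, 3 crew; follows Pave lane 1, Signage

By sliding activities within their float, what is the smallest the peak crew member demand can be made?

4

Early-start (Pave lane 1@1, Signage@1, Mill lane 2@4, Stripe@4, Pave lane 2@4) gives peak 6: n1:3  n2:1  n3:1  n4:6  n5:6  n6:1  n7:1  n8:0.
Shift Pave lane 2→6.
Schedule Pave lane 1@1, Signage@1, Mill lane 2@4, Stripe@4, Pave lane 2@6: n1:3  n2:1  n3:1  n4:3  n5:3  n6:4  n7:4  n8:0 — peak 4.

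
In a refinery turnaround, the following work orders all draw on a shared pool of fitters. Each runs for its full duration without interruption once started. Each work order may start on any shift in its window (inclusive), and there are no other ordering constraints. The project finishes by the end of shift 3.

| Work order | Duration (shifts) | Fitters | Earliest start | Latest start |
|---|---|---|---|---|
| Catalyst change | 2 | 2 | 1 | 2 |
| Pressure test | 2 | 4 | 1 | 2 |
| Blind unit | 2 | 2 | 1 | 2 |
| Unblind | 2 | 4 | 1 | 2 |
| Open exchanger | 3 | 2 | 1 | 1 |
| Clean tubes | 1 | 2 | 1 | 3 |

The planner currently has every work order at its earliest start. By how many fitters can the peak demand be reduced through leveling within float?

2

Early-start peak: s1:16  s2:14  s3:2 ⇒ 16.
Leveled (Catalyst change@1, Pressure test@1, Blind unit@1, Unblind@1, Open exchanger@1, Clean tubes@3): s1:14  s2:14  s3:4 ⇒ 14.
Reduction 16 − 14 = 2.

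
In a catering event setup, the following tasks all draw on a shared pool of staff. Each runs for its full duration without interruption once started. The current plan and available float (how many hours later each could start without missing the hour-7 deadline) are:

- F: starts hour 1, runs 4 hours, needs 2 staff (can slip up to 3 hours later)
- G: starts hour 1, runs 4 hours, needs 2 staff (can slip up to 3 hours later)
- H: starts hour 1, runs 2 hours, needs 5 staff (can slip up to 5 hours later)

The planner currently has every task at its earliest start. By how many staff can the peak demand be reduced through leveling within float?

4

Early-start peak: h1:9  h2:9  h3:4  h4:4  h5:0  h6:0  h7:0 ⇒ 9.
Leveled (F@1, G@1, H@5): h1:4  h2:4  h3:4  h4:4  h5:5  h6:5  h7:0 ⇒ 5.
Reduction 9 − 5 = 4.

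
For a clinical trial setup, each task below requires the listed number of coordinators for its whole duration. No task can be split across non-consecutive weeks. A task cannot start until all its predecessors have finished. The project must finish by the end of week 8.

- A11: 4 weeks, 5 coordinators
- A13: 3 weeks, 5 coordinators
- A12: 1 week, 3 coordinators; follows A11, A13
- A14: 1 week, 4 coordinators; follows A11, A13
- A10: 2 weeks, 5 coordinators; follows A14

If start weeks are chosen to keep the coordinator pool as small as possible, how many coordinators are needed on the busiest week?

Schedule A11@1, A13@1, A12@5, A14@5, A10@6: w1:10  w2:10  w3:10  w4:5  w5:7  w6:5  w7:5  w8:0 — peak 10.

10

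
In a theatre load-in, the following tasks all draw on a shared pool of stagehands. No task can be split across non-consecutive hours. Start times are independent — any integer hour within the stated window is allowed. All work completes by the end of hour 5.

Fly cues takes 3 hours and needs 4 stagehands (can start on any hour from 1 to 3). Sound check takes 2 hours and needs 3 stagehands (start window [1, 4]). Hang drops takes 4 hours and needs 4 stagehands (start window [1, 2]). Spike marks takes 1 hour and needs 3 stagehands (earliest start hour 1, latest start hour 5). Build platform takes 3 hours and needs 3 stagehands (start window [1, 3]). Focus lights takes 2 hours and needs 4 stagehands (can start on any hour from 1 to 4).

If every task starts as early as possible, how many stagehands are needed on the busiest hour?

Early-start schedule: Fly cues@1, Sound check@1, Hang drops@1, Spike marks@1, Build platform@1, Focus lights@1.
Load per hour: hour 1: 21, hour 2: 18, hour 3: 11, hour 4: 4, hour 5: 0.
Peak is 21.

21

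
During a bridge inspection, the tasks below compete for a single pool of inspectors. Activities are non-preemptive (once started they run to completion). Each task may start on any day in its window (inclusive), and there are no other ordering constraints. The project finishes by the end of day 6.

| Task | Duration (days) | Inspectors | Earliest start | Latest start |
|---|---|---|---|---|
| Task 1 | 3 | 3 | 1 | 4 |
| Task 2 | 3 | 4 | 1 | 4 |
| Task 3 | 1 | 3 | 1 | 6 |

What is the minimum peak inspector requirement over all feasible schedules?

Early-start (Task 1@1, Task 2@1, Task 3@1) gives peak 10: d1:10  d2:7  d3:7  d4:0  d5:0  d6:0.
Shift Task 2→4.
Schedule Task 1@1, Task 2@4, Task 3@1: d1:6  d2:3  d3:3  d4:4  d5:4  d6:4 — peak 6.

6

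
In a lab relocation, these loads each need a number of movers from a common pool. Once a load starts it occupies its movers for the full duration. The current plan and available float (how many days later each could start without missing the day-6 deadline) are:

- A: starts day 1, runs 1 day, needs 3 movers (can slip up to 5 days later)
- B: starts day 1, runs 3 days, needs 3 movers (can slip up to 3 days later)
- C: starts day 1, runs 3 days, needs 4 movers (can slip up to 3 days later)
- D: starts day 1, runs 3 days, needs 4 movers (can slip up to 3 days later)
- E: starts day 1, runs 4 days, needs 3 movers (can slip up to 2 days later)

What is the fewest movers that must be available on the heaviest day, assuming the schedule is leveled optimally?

Early-start (A@1, B@1, C@1, D@1, E@1) gives peak 17: d1:17  d2:14  d3:14  d4:3  d5:0  d6:0.
Shift D→4, E→2.
Schedule A@1, B@1, C@1, D@4, E@2: d1:10  d2:10  d3:10  d4:7  d5:7  d6:4 — peak 10.

10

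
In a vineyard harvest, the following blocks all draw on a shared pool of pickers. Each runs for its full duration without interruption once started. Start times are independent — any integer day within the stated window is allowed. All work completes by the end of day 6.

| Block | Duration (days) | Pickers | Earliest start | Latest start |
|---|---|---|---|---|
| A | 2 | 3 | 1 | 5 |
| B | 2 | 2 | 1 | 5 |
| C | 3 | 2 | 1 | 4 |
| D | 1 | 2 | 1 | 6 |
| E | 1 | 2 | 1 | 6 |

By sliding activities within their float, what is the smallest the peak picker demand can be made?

Early-start (A@1, B@1, C@1, D@1, E@1) gives peak 11: d1:11  d2:7  d3:2  d4:0  d5:0  d6:0.
Shift B→3, C→3, D→5, E→6.
Schedule A@1, B@3, C@3, D@5, E@6: d1:3  d2:3  d3:4  d4:4  d5:4  d6:2 — peak 4.
Total picker-days = 20 over 6 days ⇒ peak ≥ ⌈20/6⌉ = 4, so 4 is optimal.

4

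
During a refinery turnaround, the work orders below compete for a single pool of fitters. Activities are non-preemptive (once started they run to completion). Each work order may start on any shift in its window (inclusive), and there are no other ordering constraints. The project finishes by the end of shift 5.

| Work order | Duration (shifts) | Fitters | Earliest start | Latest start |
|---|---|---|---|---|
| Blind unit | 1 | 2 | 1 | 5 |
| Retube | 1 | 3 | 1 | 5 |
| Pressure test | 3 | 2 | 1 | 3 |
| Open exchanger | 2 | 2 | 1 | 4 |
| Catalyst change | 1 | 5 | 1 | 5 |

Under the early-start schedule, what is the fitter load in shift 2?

At early start, shift 2 has: Pressure test, Open exchanger.
Demand: 2 + 2 = 4.

4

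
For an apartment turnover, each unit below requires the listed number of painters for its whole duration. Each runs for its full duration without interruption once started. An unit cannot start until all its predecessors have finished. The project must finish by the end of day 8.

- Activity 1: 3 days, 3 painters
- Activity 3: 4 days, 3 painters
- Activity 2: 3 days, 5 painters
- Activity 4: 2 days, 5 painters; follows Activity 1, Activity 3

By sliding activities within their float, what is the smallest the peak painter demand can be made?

8

Early-start (Activity 1@1, Activity 3@1, Activity 2@1, Activity 4@5) gives peak 11: d1:11  d2:11  d3:11  d4:3  d5:5  d6:5  d7:0  d8:0.
Shift Activity 2→4, Activity 4→7.
Schedule Activity 1@1, Activity 3@1, Activity 2@4, Activity 4@7: d1:6  d2:6  d3:6  d4:8  d5:5  d6:5  d7:5  d8:5 — peak 8.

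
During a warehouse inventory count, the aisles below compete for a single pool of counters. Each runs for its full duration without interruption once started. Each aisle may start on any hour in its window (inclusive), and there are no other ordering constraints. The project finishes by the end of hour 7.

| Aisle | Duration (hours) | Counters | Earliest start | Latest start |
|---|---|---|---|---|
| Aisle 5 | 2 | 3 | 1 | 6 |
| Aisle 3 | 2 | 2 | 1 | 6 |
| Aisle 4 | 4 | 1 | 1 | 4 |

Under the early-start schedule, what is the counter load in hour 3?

At early start, hour 3 has: Aisle 4.
Demand: 1 = 1.

1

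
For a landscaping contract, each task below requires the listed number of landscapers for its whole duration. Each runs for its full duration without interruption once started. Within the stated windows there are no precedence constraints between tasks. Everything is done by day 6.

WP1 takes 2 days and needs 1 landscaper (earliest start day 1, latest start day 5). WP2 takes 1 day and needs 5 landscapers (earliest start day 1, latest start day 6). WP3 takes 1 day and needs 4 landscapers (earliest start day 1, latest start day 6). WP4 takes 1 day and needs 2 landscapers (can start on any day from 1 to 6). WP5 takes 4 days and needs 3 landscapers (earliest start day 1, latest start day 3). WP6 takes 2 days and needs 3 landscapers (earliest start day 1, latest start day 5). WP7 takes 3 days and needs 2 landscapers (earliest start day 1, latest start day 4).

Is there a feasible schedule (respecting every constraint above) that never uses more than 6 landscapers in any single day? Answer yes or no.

Total landscaper-days = 37; over 6 days the average is 37/6 > 6, so some day must exceed 6.

no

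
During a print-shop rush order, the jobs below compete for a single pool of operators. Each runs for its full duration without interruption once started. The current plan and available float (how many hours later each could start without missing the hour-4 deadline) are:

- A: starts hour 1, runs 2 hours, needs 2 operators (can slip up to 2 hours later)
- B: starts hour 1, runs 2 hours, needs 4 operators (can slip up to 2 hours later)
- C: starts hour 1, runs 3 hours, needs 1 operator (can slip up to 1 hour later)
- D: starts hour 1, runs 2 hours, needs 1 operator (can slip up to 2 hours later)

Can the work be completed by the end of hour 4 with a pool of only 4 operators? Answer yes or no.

no

Total operator-hours = 17; over 4 hours the average is 17/4 > 4, so some hour must exceed 4.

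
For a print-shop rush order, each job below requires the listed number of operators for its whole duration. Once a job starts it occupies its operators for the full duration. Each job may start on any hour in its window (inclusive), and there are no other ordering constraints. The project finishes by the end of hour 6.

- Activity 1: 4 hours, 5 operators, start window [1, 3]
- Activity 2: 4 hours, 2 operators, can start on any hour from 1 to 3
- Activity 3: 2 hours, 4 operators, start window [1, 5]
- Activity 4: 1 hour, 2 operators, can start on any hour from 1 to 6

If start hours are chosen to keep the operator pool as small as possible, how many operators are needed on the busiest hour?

7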